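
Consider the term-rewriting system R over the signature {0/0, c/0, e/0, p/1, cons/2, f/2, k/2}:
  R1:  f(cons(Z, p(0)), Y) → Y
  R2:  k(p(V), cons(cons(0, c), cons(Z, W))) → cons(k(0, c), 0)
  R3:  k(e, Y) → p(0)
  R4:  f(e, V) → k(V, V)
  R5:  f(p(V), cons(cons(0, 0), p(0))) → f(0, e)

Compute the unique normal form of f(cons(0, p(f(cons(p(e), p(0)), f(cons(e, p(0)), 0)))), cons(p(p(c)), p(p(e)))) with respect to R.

1. f(cons(0, p(f(cons(p(e), p(0)), f(cons(e, p(0)), 0)))), cons(p(p(c)), p(p(e))))  →  f(cons(0, p(f(cons(e, p(0)), 0))), cons(p(p(c)), p(p(e))))   [R1 at 1.2.1]
2. f(cons(0, p(f(cons(e, p(0)), 0))), cons(p(p(c)), p(p(e))))  →  f(cons(0, p(0)), cons(p(p(c)), p(p(e))))   [R1 at 1.2.1]
3. f(cons(0, p(0)), cons(p(p(c)), p(p(e))))  →  cons(p(p(c)), p(p(e)))   [R1 at ε]

cons(p(p(c)), p(p(e)))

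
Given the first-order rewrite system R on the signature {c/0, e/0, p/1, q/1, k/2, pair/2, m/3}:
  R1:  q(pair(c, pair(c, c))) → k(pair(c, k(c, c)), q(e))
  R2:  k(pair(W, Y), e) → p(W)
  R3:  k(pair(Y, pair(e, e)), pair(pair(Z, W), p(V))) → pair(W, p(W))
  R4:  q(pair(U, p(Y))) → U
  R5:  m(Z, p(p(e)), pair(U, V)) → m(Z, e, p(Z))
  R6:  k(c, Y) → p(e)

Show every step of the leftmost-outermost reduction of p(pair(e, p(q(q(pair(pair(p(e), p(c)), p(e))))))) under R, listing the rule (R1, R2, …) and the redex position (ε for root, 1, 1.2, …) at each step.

1. p(pair(e, p(q(q(pair(pair(p(e), p(c)), p(e)))))))  →  p(pair(e, p(q(pair(p(e), p(c))))))   [R4 at 1.2.1.1]
2. p(pair(e, p(q(pair(p(e), p(c))))))  →  p(pair(e, p(p(e))))   [R4 at 1.2.1]

p(pair(e, p(p(e))))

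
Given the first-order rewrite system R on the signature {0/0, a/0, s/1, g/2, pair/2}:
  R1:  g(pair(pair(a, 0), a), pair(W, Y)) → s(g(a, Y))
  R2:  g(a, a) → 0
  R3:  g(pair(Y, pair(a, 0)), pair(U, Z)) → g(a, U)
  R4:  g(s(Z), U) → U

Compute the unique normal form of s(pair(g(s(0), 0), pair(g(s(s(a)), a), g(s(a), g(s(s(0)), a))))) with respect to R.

s(pair(0, pair(a, a)))

1. s(pair(g(s(0), 0), pair(g(s(s(a)), a), g(s(a), g(s(s(0)), a)))))  →  s(pair(0, pair(g(s(s(a)), a), g(s(a), g(s(s(0)), a)))))   [R4 at 1.1]
2. s(pair(0, pair(g(s(s(a)), a), g(s(a), g(s(s(0)), a)))))  →  s(pair(0, pair(a, g(s(a), g(s(s(0)), a)))))   [R4 at 1.2.1]
3. s(pair(0, pair(a, g(s(a), g(s(s(0)), a)))))  →  s(pair(0, pair(a, g(s(s(0)), a))))   [R4 at 1.2.2]
4. s(pair(0, pair(a, g(s(s(0)), a))))  →  s(pair(0, pair(a, a)))   [R4 at 1.2.2]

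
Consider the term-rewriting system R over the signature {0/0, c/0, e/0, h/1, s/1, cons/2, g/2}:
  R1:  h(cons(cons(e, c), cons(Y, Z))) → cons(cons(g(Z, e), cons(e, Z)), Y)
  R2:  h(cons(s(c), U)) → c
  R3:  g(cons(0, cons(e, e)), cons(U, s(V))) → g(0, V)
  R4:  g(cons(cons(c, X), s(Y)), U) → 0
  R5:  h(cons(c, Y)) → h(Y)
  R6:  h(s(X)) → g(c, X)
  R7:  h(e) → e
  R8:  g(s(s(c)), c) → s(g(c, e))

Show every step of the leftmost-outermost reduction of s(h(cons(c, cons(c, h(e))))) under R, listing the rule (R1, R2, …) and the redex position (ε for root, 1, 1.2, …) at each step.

s(e)

1. s(h(cons(c, cons(c, h(e)))))  →  s(h(cons(c, h(e))))   [R5 at 1]
2. s(h(cons(c, h(e))))  →  s(h(h(e)))   [R5 at 1]
3. s(h(h(e)))  →  s(h(e))   [R7 at 1.1]
4. s(h(e))  →  s(e)   [R7 at 1]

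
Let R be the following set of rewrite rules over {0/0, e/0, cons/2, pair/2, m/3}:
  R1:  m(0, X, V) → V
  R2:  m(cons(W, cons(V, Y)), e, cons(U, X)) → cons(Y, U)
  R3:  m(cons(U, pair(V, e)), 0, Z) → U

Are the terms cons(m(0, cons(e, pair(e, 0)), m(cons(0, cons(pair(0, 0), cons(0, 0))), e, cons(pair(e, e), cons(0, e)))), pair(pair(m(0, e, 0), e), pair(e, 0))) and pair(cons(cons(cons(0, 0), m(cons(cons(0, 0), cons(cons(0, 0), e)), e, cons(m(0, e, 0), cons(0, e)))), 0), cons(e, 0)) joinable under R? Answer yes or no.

no — NF(t₁) = cons(cons(cons(0, 0), pair(e, e)), pair(pair(0, e), pair(e, 0))), NF(t₂) = pair(cons(cons(cons(0, 0), cons(e, 0)), 0), cons(e, 0))

Reduce t₁ = cons(m(0, cons(e, pair(e, 0)), m(cons(0, cons(pair(0, 0), cons(0, 0))), e, cons(pair(e, e), cons(0, e)))), pair(pair(m(0, e, 0), e), pair(e, 0))):
1. cons(m(0, cons(e, pair(e, 0)), m(cons(0, cons(pair(0, 0), cons(0, 0))), e, cons(pair(e, e), cons(0, e)))), pair(pair(m(0, e, 0), e), pair(e, 0)))  →  cons(m(cons(0, cons(pair(0, 0), cons(0, 0))), e, cons(pair(e, e), cons(0, e))), pair(pair(m(0, e, 0), e), pair(e, 0)))   [R1 at 1]
2. cons(m(cons(0, cons(pair(0, 0), cons(0, 0))), e, cons(pair(e, e), cons(0, e))), pair(pair(m(0, e, 0), e), pair(e, 0)))  →  cons(cons(cons(0, 0), pair(e, e)), pair(pair(m(0, e, 0), e), pair(e, 0)))   [R2 at 1]
3. cons(cons(cons(0, 0), pair(e, e)), pair(pair(m(0, e, 0), e), pair(e, 0)))  →  cons(cons(cons(0, 0), pair(e, e)), pair(pair(0, e), pair(e, 0)))   [R1 at 2.1.1]

Reduce t₂ = pair(cons(cons(cons(0, 0), m(cons(cons(0, 0), cons(cons(0, 0), e)), e, cons(m(0, e, 0), cons(0, e)))), 0), cons(e, 0)):
1. pair(cons(cons(cons(0, 0), m(cons(cons(0, 0), cons(cons(0, 0), e)), e, cons(m(0, e, 0), cons(0, e)))), 0), cons(e, 0))  →  pair(cons(cons(cons(0, 0), cons(e, m(0, e, 0))), 0), cons(e, 0))   [R2 at 1.1.2]
2. pair(cons(cons(cons(0, 0), cons(e, m(0, e, 0))), 0), cons(e, 0))  →  pair(cons(cons(cons(0, 0), cons(e, 0)), 0), cons(e, 0))   [R1 at 1.1.2.2]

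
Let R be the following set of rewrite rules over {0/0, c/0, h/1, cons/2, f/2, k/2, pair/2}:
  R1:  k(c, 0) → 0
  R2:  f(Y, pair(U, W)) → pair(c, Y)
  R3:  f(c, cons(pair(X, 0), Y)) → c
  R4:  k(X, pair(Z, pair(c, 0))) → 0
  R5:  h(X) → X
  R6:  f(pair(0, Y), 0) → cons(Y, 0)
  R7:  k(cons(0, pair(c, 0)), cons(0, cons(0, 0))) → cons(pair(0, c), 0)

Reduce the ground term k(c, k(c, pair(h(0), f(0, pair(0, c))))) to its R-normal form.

1. k(c, k(c, pair(h(0), f(0, pair(0, c)))))  →  k(c, k(c, pair(0, f(0, pair(0, c)))))   [R5 at 2.2.1]
2. k(c, k(c, pair(0, f(0, pair(0, c)))))  →  k(c, k(c, pair(0, pair(c, 0))))   [R2 at 2.2.2]
3. k(c, k(c, pair(0, pair(c, 0))))  →  k(c, 0)   [R4 at 2]
4. k(c, 0)  →  0   [R1 at ε]

0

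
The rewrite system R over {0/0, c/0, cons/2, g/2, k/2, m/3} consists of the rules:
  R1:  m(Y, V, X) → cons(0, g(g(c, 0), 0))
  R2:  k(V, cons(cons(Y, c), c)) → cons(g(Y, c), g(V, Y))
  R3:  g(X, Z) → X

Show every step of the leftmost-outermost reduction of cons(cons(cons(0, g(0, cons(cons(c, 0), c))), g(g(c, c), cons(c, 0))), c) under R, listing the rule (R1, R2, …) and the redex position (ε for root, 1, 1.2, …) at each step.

1. cons(cons(cons(0, g(0, cons(cons(c, 0), c))), g(g(c, c), cons(c, 0))), c)  →  cons(cons(cons(0, 0), g(g(c, c), cons(c, 0))), c)   [R3 at 1.1.2]
2. cons(cons(cons(0, 0), g(g(c, c), cons(c, 0))), c)  →  cons(cons(cons(0, 0), g(c, c)), c)   [R3 at 1.2]
3. cons(cons(cons(0, 0), g(c, c)), c)  →  cons(cons(cons(0, 0), c), c)   [R3 at 1.2]

cons(cons(cons(0, 0), c), c)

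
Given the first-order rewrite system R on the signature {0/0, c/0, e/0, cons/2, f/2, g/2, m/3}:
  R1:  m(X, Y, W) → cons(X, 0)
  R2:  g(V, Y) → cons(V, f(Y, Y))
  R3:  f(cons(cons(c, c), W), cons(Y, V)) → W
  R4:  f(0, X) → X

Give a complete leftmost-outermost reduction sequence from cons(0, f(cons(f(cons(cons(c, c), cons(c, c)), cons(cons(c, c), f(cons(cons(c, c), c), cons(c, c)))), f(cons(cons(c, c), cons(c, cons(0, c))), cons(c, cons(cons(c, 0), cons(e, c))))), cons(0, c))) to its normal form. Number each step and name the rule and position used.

cons(0, cons(c, cons(0, c)))

1. cons(0, f(cons(f(cons(cons(c, c), cons(c, c)), cons(cons(c, c), f(cons(cons(c, c), c), cons(c, c)))), f(cons(cons(c, c), cons(c, cons(0, c))), cons(c, cons(cons(c, 0), cons(e, c))))), cons(0, c)))  →  cons(0, f(cons(cons(c, c), f(cons(cons(c, c), cons(c, cons(0, c))), cons(c, cons(cons(c, 0), cons(e, c))))), cons(0, c)))   [R3 at 2.1.1]
2. cons(0, f(cons(cons(c, c), f(cons(cons(c, c), cons(c, cons(0, c))), cons(c, cons(cons(c, 0), cons(e, c))))), cons(0, c)))  →  cons(0, f(cons(cons(c, c), cons(c, cons(0, c))), cons(c, cons(cons(c, 0), cons(e, c)))))   [R3 at 2]
3. cons(0, f(cons(cons(c, c), cons(c, cons(0, c))), cons(c, cons(cons(c, 0), cons(e, c)))))  →  cons(0, cons(c, cons(0, c)))   [R3 at 2]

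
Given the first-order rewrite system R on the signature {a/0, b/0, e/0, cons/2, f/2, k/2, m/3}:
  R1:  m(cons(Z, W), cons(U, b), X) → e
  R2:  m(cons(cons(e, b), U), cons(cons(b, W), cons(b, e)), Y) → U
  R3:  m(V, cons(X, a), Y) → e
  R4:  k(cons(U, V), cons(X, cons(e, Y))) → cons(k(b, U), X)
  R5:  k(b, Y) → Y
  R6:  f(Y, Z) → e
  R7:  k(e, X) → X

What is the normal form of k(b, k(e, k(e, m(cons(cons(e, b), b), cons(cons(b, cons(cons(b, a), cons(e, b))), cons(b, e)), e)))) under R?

1. k(b, k(e, k(e, m(cons(cons(e, b), b), cons(cons(b, cons(cons(b, a), cons(e, b))), cons(b, e)), e))))  →  k(e, k(e, m(cons(cons(e, b), b), cons(cons(b, cons(cons(b, a), cons(e, b))), cons(b, e)), e)))   [R5 at ε]
2. k(e, k(e, m(cons(cons(e, b), b), cons(cons(b, cons(cons(b, a), cons(e, b))), cons(b, e)), e)))  →  k(e, m(cons(cons(e, b), b), cons(cons(b, cons(cons(b, a), cons(e, b))), cons(b, e)), e))   [R7 at ε]
3. k(e, m(cons(cons(e, b), b), cons(cons(b, cons(cons(b, a), cons(e, b))), cons(b, e)), e))  →  m(cons(cons(e, b), b), cons(cons(b, cons(cons(b, a), cons(e, b))), cons(b, e)), e)   [R7 at ε]
4. m(cons(cons(e, b), b), cons(cons(b, cons(cons(b, a), cons(e, b))), cons(b, e)), e)  →  b   [R2 at ε]

b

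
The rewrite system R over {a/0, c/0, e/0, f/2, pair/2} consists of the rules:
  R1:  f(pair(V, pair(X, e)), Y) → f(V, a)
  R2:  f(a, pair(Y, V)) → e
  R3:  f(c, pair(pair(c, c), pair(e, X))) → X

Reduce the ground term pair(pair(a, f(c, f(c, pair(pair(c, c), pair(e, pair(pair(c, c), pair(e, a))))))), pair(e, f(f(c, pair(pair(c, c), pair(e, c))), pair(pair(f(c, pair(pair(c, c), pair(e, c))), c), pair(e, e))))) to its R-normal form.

1. pair(pair(a, f(c, f(c, pair(pair(c, c), pair(e, pair(pair(c, c), pair(e, a))))))), pair(e, f(f(c, pair(pair(c, c), pair(e, c))), pair(pair(f(c, pair(pair(c, c), pair(e, c))), c), pair(e, e)))))  →  pair(pair(a, f(c, pair(pair(c, c), pair(e, a)))), pair(e, f(f(c, pair(pair(c, c), pair(e, c))), pair(pair(f(c, pair(pair(c, c), pair(e, c))), c), pair(e, e)))))   [R3 at 1.2.2]
2. pair(pair(a, f(c, pair(pair(c, c), pair(e, a)))), pair(e, f(f(c, pair(pair(c, c), pair(e, c))), pair(pair(f(c, pair(pair(c, c), pair(e, c))), c), pair(e, e)))))  →  pair(pair(a, a), pair(e, f(f(c, pair(pair(c, c), pair(e, c))), pair(pair(f(c, pair(pair(c, c), pair(e, c))), c), pair(e, e)))))   [R3 at 1.2]
3. pair(pair(a, a), pair(e, f(f(c, pair(pair(c, c), pair(e, c))), pair(pair(f(c, pair(pair(c, c), pair(e, c))), c), pair(e, e)))))  →  pair(pair(a, a), pair(e, f(c, pair(pair(f(c, pair(pair(c, c), pair(e, c))), c), pair(e, e)))))   [R3 at 2.2.1]
4. pair(pair(a, a), pair(e, f(c, pair(pair(f(c, pair(pair(c, c), pair(e, c))), c), pair(e, e)))))  →  pair(pair(a, a), pair(e, f(c, pair(pair(c, c), pair(e, e)))))   [R3 at 2.2.2.1.1]
5. pair(pair(a, a), pair(e, f(c, pair(pair(c, c), pair(e, e)))))  →  pair(pair(a, a), pair(e, e))   [R3 at 2.2]

pair(pair(a, a), pair(e, e))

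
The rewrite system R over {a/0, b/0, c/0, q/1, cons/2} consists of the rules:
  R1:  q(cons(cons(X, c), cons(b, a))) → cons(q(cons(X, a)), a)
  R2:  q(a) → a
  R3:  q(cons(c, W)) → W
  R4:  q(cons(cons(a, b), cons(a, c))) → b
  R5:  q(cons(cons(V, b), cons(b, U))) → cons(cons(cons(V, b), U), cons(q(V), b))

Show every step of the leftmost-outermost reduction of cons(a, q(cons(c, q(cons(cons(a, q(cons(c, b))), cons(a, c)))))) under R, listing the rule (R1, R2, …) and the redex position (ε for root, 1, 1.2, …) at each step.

cons(a, b)

1. cons(a, q(cons(c, q(cons(cons(a, q(cons(c, b))), cons(a, c))))))  →  cons(a, q(cons(cons(a, q(cons(c, b))), cons(a, c))))   [R3 at 2]
2. cons(a, q(cons(cons(a, q(cons(c, b))), cons(a, c))))  →  cons(a, q(cons(cons(a, b), cons(a, c))))   [R3 at 2.1.1.2]
3. cons(a, q(cons(cons(a, b), cons(a, c))))  →  cons(a, b)   [R4 at 2]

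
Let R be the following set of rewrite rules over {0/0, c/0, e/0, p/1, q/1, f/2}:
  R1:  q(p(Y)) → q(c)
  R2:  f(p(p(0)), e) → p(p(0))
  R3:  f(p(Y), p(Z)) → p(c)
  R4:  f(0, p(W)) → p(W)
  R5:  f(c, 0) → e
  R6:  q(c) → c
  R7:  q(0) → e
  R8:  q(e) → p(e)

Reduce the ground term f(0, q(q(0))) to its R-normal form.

p(e)

1. f(0, q(q(0)))  →  f(0, q(e))   [R7 at 2.1]
2. f(0, q(e))  →  f(0, p(e))   [R8 at 2]
3. f(0, p(e))  →  p(e)   [R4 at ε]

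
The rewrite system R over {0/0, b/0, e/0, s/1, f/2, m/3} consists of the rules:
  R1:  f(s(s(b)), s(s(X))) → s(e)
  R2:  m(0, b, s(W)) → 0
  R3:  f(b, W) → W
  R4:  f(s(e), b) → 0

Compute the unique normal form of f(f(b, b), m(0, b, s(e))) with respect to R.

1. f(f(b, b), m(0, b, s(e)))  →  f(b, m(0, b, s(e)))   [R3 at 1]
2. f(b, m(0, b, s(e)))  →  m(0, b, s(e))   [R3 at ε]
3. m(0, b, s(e))  →  0   [R2 at ε]

0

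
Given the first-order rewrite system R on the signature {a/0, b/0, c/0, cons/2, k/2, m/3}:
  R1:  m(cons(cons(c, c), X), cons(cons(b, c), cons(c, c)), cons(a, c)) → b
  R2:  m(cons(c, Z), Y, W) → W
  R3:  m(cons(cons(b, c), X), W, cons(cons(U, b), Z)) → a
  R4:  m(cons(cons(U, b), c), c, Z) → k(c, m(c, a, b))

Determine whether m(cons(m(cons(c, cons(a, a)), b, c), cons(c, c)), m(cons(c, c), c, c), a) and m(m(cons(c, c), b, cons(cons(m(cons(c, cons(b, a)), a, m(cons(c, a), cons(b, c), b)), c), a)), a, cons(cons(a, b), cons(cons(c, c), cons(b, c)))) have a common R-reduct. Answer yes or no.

yes — NF(t₁) = a, NF(t₂) = a

Reduce t₁ = m(cons(m(cons(c, cons(a, a)), b, c), cons(c, c)), m(cons(c, c), c, c), a):
1. m(cons(m(cons(c, cons(a, a)), b, c), cons(c, c)), m(cons(c, c), c, c), a)  →  m(cons(c, cons(c, c)), m(cons(c, c), c, c), a)   [R2 at 1.1]
2. m(cons(c, cons(c, c)), m(cons(c, c), c, c), a)  →  a   [R2 at ε]

Reduce t₂ = m(m(cons(c, c), b, cons(cons(m(cons(c, cons(b, a)), a, m(cons(c, a), cons(b, c), b)), c), a)), a, cons(cons(a, b), cons(cons(c, c), cons(b, c)))):
1. m(m(cons(c, c), b, cons(cons(m(cons(c, cons(b, a)), a, m(cons(c, a), cons(b, c), b)), c), a)), a, cons(cons(a, b), cons(cons(c, c), cons(b, c))))  →  m(cons(cons(m(cons(c, cons(b, a)), a, m(cons(c, a), cons(b, c), b)), c), a), a, cons(cons(a, b), cons(cons(c, c), cons(b, c))))   [R2 at 1]
2. m(cons(cons(m(cons(c, cons(b, a)), a, m(cons(c, a), cons(b, c), b)), c), a), a, cons(cons(a, b), cons(cons(c, c), cons(b, c))))  →  m(cons(cons(m(cons(c, a), cons(b, c), b), c), a), a, cons(cons(a, b), cons(cons(c, c), cons(b, c))))   [R2 at 1.1.1]
3. m(cons(cons(m(cons(c, a), cons(b, c), b), c), a), a, cons(cons(a, b), cons(cons(c, c), cons(b, c))))  →  m(cons(cons(b, c), a), a, cons(cons(a, b), cons(cons(c, c), cons(b, c))))   [R2 at 1.1.1]
4. m(cons(cons(b, c), a), a, cons(cons(a, b), cons(cons(c, c), cons(b, c))))  →  a   [R3 at ε]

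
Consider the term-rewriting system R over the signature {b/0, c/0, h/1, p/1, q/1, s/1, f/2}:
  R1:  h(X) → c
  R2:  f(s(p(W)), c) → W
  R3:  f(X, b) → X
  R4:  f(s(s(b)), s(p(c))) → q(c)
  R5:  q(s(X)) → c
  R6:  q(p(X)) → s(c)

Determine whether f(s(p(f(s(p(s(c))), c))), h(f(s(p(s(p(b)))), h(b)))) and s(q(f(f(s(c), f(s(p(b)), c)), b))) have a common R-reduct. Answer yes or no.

Reduce t₁ = f(s(p(f(s(p(s(c))), c))), h(f(s(p(s(p(b)))), h(b)))):
1. f(s(p(f(s(p(s(c))), c))), h(f(s(p(s(p(b)))), h(b))))  →  f(s(p(s(c))), h(f(s(p(s(p(b)))), h(b))))   [R2 at 1.1.1]
2. f(s(p(s(c))), h(f(s(p(s(p(b)))), h(b))))  →  f(s(p(s(c))), c)   [R1 at 2]
3. f(s(p(s(c))), c)  →  s(c)   [R2 at ε]

Reduce t₂ = s(q(f(f(s(c), f(s(p(b)), c)), b))):
1. s(q(f(f(s(c), f(s(p(b)), c)), b)))  →  s(q(f(s(c), f(s(p(b)), c))))   [R3 at 1.1]
2. s(q(f(s(c), f(s(p(b)), c))))  →  s(q(f(s(c), b)))   [R2 at 1.1.2]
3. s(q(f(s(c), b)))  →  s(q(s(c)))   [R3 at 1.1]
4. s(q(s(c)))  →  s(c)   [R5 at 1]

yes — NF(t₁) = s(c), NF(t₂) = s(c)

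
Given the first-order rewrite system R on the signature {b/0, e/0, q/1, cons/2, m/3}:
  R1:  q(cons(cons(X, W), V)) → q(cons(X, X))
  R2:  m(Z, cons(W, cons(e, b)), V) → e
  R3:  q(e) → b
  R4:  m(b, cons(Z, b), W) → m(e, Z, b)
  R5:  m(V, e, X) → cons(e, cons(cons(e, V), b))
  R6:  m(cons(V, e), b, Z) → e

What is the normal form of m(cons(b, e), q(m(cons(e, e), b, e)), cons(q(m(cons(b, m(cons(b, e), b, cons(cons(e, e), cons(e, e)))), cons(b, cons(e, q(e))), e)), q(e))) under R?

1. m(cons(b, e), q(m(cons(e, e), b, e)), cons(q(m(cons(b, m(cons(b, e), b, cons(cons(e, e), cons(e, e)))), cons(b, cons(e, q(e))), e)), q(e)))  →  m(cons(b, e), q(e), cons(q(m(cons(b, m(cons(b, e), b, cons(cons(e, e), cons(e, e)))), cons(b, cons(e, q(e))), e)), q(e)))   [R6 at 2.1]
2. m(cons(b, e), q(e), cons(q(m(cons(b, m(cons(b, e), b, cons(cons(e, e), cons(e, e)))), cons(b, cons(e, q(e))), e)), q(e)))  →  m(cons(b, e), b, cons(q(m(cons(b, m(cons(b, e), b, cons(cons(e, e), cons(e, e)))), cons(b, cons(e, q(e))), e)), q(e)))   [R3 at 2]
3. m(cons(b, e), b, cons(q(m(cons(b, m(cons(b, e), b, cons(cons(e, e), cons(e, e)))), cons(b, cons(e, q(e))), e)), q(e)))  →  e   [R6 at ε]

e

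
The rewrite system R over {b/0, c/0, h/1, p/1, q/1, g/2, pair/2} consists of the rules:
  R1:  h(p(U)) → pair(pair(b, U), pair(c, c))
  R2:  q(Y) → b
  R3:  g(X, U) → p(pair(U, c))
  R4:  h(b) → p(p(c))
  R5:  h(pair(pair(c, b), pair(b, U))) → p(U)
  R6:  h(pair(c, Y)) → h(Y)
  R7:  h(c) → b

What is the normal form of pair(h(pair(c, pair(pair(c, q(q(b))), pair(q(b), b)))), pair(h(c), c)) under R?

1. pair(h(pair(c, pair(pair(c, q(q(b))), pair(q(b), b)))), pair(h(c), c))  →  pair(h(pair(pair(c, q(q(b))), pair(q(b), b))), pair(h(c), c))   [R6 at 1]
2. pair(h(pair(pair(c, q(q(b))), pair(q(b), b))), pair(h(c), c))  →  pair(h(pair(pair(c, b), pair(q(b), b))), pair(h(c), c))   [R2 at 1.1.1.2]
3. pair(h(pair(pair(c, b), pair(q(b), b))), pair(h(c), c))  →  pair(h(pair(pair(c, b), pair(b, b))), pair(h(c), c))   [R2 at 1.1.2.1]
4. pair(h(pair(pair(c, b), pair(b, b))), pair(h(c), c))  →  pair(p(b), pair(h(c), c))   [R5 at 1]
5. pair(p(b), pair(h(c), c))  →  pair(p(b), pair(b, c))   [R7 at 2.1]

pair(p(b), pair(b, c))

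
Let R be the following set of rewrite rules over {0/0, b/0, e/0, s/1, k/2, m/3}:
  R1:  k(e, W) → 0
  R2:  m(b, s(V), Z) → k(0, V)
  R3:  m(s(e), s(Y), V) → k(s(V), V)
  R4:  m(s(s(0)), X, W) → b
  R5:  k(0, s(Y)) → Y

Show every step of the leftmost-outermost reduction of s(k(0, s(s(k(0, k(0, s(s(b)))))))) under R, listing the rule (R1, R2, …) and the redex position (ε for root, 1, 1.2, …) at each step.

1. s(k(0, s(s(k(0, k(0, s(s(b))))))))  →  s(s(k(0, k(0, s(s(b))))))   [R5 at 1]
2. s(s(k(0, k(0, s(s(b))))))  →  s(s(k(0, s(b))))   [R5 at 1.1.2]
3. s(s(k(0, s(b))))  →  s(s(b))   [R5 at 1.1]

s(s(b))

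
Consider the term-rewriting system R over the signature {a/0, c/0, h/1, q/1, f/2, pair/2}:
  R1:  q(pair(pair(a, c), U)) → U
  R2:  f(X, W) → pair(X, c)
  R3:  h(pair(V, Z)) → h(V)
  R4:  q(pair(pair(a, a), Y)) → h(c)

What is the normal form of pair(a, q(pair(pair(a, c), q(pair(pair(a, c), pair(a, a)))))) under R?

1. pair(a, q(pair(pair(a, c), q(pair(pair(a, c), pair(a, a))))))  →  pair(a, q(pair(pair(a, c), pair(a, a))))   [R1 at 2]
2. pair(a, q(pair(pair(a, c), pair(a, a))))  →  pair(a, pair(a, a))   [R1 at 2]

pair(a, pair(a, a))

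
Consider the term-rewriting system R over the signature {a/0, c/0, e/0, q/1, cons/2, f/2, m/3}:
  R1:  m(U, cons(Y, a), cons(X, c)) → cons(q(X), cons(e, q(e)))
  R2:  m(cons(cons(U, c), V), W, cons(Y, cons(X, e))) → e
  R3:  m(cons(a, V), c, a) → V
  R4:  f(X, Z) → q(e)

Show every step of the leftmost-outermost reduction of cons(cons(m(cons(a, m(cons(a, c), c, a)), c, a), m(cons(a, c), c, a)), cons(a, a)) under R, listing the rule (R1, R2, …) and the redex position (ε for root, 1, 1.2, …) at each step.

1. cons(cons(m(cons(a, m(cons(a, c), c, a)), c, a), m(cons(a, c), c, a)), cons(a, a))  →  cons(cons(m(cons(a, c), c, a), m(cons(a, c), c, a)), cons(a, a))   [R3 at 1.1]
2. cons(cons(m(cons(a, c), c, a), m(cons(a, c), c, a)), cons(a, a))  →  cons(cons(c, m(cons(a, c), c, a)), cons(a, a))   [R3 at 1.1]
3. cons(cons(c, m(cons(a, c), c, a)), cons(a, a))  →  cons(cons(c, c), cons(a, a))   [R3 at 1.2]

cons(cons(c, c), cons(a, a))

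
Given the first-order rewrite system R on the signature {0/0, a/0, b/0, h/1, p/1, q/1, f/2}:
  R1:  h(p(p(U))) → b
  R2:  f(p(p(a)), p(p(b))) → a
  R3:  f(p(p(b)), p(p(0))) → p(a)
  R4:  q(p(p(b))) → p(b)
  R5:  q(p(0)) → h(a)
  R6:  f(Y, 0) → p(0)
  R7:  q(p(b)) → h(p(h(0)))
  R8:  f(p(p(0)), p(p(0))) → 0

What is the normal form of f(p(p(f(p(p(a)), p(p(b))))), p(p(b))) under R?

1. f(p(p(f(p(p(a)), p(p(b))))), p(p(b)))  →  f(p(p(a)), p(p(b)))   [R2 at 1.1.1]
2. f(p(p(a)), p(p(b)))  →  a   [R2 at ε]

a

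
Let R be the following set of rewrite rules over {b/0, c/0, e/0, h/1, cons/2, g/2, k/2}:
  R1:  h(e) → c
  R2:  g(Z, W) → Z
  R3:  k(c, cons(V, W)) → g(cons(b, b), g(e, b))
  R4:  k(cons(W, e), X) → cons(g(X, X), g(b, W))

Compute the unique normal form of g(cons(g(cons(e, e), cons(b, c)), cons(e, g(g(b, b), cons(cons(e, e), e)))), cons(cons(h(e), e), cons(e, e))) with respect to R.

1. g(cons(g(cons(e, e), cons(b, c)), cons(e, g(g(b, b), cons(cons(e, e), e)))), cons(cons(h(e), e), cons(e, e)))  →  cons(g(cons(e, e), cons(b, c)), cons(e, g(g(b, b), cons(cons(e, e), e))))   [R2 at ε]
2. cons(g(cons(e, e), cons(b, c)), cons(e, g(g(b, b), cons(cons(e, e), e))))  →  cons(cons(e, e), cons(e, g(g(b, b), cons(cons(e, e), e))))   [R2 at 1]
3. cons(cons(e, e), cons(e, g(g(b, b), cons(cons(e, e), e))))  →  cons(cons(e, e), cons(e, g(b, b)))   [R2 at 2.2]
4. cons(cons(e, e), cons(e, g(b, b)))  →  cons(cons(e, e), cons(e, b))   [R2 at 2.2]

cons(cons(e, e), cons(e, b))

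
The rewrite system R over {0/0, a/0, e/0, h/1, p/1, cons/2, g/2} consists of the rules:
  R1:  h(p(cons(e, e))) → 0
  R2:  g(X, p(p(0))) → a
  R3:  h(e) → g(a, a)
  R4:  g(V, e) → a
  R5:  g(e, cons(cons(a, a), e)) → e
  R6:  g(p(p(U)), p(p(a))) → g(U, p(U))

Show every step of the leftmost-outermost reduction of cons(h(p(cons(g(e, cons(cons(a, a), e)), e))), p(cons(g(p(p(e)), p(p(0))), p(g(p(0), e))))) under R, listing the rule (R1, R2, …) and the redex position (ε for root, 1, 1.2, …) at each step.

1. cons(h(p(cons(g(e, cons(cons(a, a), e)), e))), p(cons(g(p(p(e)), p(p(0))), p(g(p(0), e)))))  →  cons(h(p(cons(e, e))), p(cons(g(p(p(e)), p(p(0))), p(g(p(0), e)))))   [R5 at 1.1.1.1]
2. cons(h(p(cons(e, e))), p(cons(g(p(p(e)), p(p(0))), p(g(p(0), e)))))  →  cons(0, p(cons(g(p(p(e)), p(p(0))), p(g(p(0), e)))))   [R1 at 1]
3. cons(0, p(cons(g(p(p(e)), p(p(0))), p(g(p(0), e)))))  →  cons(0, p(cons(a, p(g(p(0), e)))))   [R2 at 2.1.1]
4. cons(0, p(cons(a, p(g(p(0), e)))))  →  cons(0, p(cons(a, p(a))))   [R4 at 2.1.2.1]

cons(0, p(cons(a, p(a))))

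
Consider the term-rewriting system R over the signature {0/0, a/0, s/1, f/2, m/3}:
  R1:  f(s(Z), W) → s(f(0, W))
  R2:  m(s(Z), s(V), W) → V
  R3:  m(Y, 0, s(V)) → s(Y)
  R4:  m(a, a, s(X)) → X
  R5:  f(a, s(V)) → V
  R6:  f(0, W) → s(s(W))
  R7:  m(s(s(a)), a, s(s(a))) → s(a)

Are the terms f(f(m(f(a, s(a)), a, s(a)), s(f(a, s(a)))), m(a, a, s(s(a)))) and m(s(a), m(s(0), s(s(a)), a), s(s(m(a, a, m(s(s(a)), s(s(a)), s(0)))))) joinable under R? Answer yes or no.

Reduce t₁ = f(f(m(f(a, s(a)), a, s(a)), s(f(a, s(a)))), m(a, a, s(s(a)))):
1. f(f(m(f(a, s(a)), a, s(a)), s(f(a, s(a)))), m(a, a, s(s(a))))  →  f(f(m(a, a, s(a)), s(f(a, s(a)))), m(a, a, s(s(a))))   [R5 at 1.1.1]
2. f(f(m(a, a, s(a)), s(f(a, s(a)))), m(a, a, s(s(a))))  →  f(f(a, s(f(a, s(a)))), m(a, a, s(s(a))))   [R4 at 1.1]
3. f(f(a, s(f(a, s(a)))), m(a, a, s(s(a))))  →  f(f(a, s(a)), m(a, a, s(s(a))))   [R5 at 1]
4. f(f(a, s(a)), m(a, a, s(s(a))))  →  f(a, m(a, a, s(s(a))))   [R5 at 1]
5. f(a, m(a, a, s(s(a))))  →  f(a, s(a))   [R4 at 2]
6. f(a, s(a))  →  a   [R5 at ε]

Reduce t₂ = m(s(a), m(s(0), s(s(a)), a), s(s(m(a, a, m(s(s(a)), s(s(a)), s(0)))))):
1. m(s(a), m(s(0), s(s(a)), a), s(s(m(a, a, m(s(s(a)), s(s(a)), s(0))))))  →  m(s(a), s(a), s(s(m(a, a, m(s(s(a)), s(s(a)), s(0))))))   [R2 at 2]
2. m(s(a), s(a), s(s(m(a, a, m(s(s(a)), s(s(a)), s(0))))))  →  a   [R2 at ε]

yes — NF(t₁) = a, NF(t₂) = a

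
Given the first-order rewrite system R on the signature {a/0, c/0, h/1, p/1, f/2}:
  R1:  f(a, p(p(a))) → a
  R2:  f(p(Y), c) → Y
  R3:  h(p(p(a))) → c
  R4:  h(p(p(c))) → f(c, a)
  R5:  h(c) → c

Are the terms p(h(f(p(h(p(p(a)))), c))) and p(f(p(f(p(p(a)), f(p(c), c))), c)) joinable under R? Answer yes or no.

Reduce t₁ = p(h(f(p(h(p(p(a)))), c))):
1. p(h(f(p(h(p(p(a)))), c)))  →  p(h(h(p(p(a)))))   [R2 at 1.1]
2. p(h(h(p(p(a)))))  →  p(h(c))   [R3 at 1.1]
3. p(h(c))  →  p(c)   [R5 at 1]

Reduce t₂ = p(f(p(f(p(p(a)), f(p(c), c))), c)):
1. p(f(p(f(p(p(a)), f(p(c), c))), c))  →  p(f(p(p(a)), f(p(c), c)))   [R2 at 1]
2. p(f(p(p(a)), f(p(c), c)))  →  p(f(p(p(a)), c))   [R2 at 1.2]
3. p(f(p(p(a)), c))  →  p(p(a))   [R2 at 1]

no — NF(t₁) = p(c), NF(t₂) = p(p(a))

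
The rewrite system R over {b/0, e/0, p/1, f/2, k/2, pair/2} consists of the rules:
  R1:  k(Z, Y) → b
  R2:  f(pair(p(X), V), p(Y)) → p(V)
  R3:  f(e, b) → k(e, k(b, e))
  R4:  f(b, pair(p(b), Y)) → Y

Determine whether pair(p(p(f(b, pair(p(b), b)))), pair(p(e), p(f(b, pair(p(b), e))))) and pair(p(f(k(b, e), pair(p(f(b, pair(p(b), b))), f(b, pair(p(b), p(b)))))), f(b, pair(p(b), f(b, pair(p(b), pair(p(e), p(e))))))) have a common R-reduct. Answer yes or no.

Reduce t₁ = pair(p(p(f(b, pair(p(b), b)))), pair(p(e), p(f(b, pair(p(b), e))))):
1. pair(p(p(f(b, pair(p(b), b)))), pair(p(e), p(f(b, pair(p(b), e)))))  →  pair(p(p(b)), pair(p(e), p(f(b, pair(p(b), e)))))   [R4 at 1.1.1]
2. pair(p(p(b)), pair(p(e), p(f(b, pair(p(b), e)))))  →  pair(p(p(b)), pair(p(e), p(e)))   [R4 at 2.2.1]

Reduce t₂ = pair(p(f(k(b, e), pair(p(f(b, pair(p(b), b))), f(b, pair(p(b), p(b)))))), f(b, pair(p(b), f(b, pair(p(b), pair(p(e), p(e))))))):
1. pair(p(f(k(b, e), pair(p(f(b, pair(p(b), b))), f(b, pair(p(b), p(b)))))), f(b, pair(p(b), f(b, pair(p(b), pair(p(e), p(e)))))))  →  pair(p(f(b, pair(p(f(b, pair(p(b), b))), f(b, pair(p(b), p(b)))))), f(b, pair(p(b), f(b, pair(p(b), pair(p(e), p(e)))))))   [R1 at 1.1.1]
2. pair(p(f(b, pair(p(f(b, pair(p(b), b))), f(b, pair(p(b), p(b)))))), f(b, pair(p(b), f(b, pair(p(b), pair(p(e), p(e)))))))  →  pair(p(f(b, pair(p(b), f(b, pair(p(b), p(b)))))), f(b, pair(p(b), f(b, pair(p(b), pair(p(e), p(e)))))))   [R4 at 1.1.2.1.1]
3. pair(p(f(b, pair(p(b), f(b, pair(p(b), p(b)))))), f(b, pair(p(b), f(b, pair(p(b), pair(p(e), p(e)))))))  →  pair(p(f(b, pair(p(b), p(b)))), f(b, pair(p(b), f(b, pair(p(b), pair(p(e), p(e)))))))   [R4 at 1.1]
4. pair(p(f(b, pair(p(b), p(b)))), f(b, pair(p(b), f(b, pair(p(b), pair(p(e), p(e)))))))  →  pair(p(p(b)), f(b, pair(p(b), f(b, pair(p(b), pair(p(e), p(e)))))))   [R4 at 1.1]
5. pair(p(p(b)), f(b, pair(p(b), f(b, pair(p(b), pair(p(e), p(e)))))))  →  pair(p(p(b)), f(b, pair(p(b), pair(p(e), p(e)))))   [R4 at 2]
6. pair(p(p(b)), f(b, pair(p(b), pair(p(e), p(e)))))  →  pair(p(p(b)), pair(p(e), p(e)))   [R4 at 2]

yes — NF(t₁) = pair(p(p(b)), pair(p(e), p(e))), NF(t₂) = pair(p(p(b)), pair(p(e), p(e)))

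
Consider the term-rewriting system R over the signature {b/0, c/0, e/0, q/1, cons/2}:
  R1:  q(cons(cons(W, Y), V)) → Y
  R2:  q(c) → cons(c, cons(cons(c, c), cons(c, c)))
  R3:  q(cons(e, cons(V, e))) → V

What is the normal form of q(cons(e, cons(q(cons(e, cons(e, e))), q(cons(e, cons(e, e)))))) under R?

e

1. q(cons(e, cons(q(cons(e, cons(e, e))), q(cons(e, cons(e, e))))))  →  q(cons(e, cons(e, q(cons(e, cons(e, e))))))   [R3 at 1.2.1]
2. q(cons(e, cons(e, q(cons(e, cons(e, e))))))  →  q(cons(e, cons(e, e)))   [R3 at 1.2.2]
3. q(cons(e, cons(e, e)))  →  e   [R3 at ε]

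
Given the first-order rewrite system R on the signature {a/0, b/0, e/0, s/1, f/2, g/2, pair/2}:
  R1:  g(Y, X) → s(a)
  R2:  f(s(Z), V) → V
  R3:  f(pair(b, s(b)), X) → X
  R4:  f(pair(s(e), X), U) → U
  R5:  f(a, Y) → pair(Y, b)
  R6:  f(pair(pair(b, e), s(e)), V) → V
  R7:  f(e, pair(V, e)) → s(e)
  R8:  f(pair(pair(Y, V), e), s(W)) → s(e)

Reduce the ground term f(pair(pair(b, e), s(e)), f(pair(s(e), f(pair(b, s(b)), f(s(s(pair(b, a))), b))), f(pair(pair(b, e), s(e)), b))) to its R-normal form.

b

1. f(pair(pair(b, e), s(e)), f(pair(s(e), f(pair(b, s(b)), f(s(s(pair(b, a))), b))), f(pair(pair(b, e), s(e)), b)))  →  f(pair(s(e), f(pair(b, s(b)), f(s(s(pair(b, a))), b))), f(pair(pair(b, e), s(e)), b))   [R6 at ε]
2. f(pair(s(e), f(pair(b, s(b)), f(s(s(pair(b, a))), b))), f(pair(pair(b, e), s(e)), b))  →  f(pair(pair(b, e), s(e)), b)   [R4 at ε]
3. f(pair(pair(b, e), s(e)), b)  →  b   [R6 at ε]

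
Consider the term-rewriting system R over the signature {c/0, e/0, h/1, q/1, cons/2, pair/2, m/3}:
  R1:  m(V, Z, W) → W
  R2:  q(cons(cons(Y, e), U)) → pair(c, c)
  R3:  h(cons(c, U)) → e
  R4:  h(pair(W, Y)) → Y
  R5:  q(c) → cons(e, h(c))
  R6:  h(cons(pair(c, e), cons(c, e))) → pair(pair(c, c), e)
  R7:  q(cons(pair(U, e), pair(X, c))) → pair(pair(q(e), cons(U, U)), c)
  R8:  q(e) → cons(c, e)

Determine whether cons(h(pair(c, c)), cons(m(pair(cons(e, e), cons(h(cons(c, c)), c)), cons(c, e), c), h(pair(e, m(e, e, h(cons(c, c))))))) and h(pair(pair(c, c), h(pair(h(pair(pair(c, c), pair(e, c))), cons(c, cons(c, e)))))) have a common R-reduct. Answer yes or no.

yes — NF(t₁) = cons(c, cons(c, e)), NF(t₂) = cons(c, cons(c, e))

Reduce t₁ = cons(h(pair(c, c)), cons(m(pair(cons(e, e), cons(h(cons(c, c)), c)), cons(c, e), c), h(pair(e, m(e, e, h(cons(c, c))))))):
1. cons(h(pair(c, c)), cons(m(pair(cons(e, e), cons(h(cons(c, c)), c)), cons(c, e), c), h(pair(e, m(e, e, h(cons(c, c)))))))  →  cons(c, cons(m(pair(cons(e, e), cons(h(cons(c, c)), c)), cons(c, e), c), h(pair(e, m(e, e, h(cons(c, c)))))))   [R4 at 1]
2. cons(c, cons(m(pair(cons(e, e), cons(h(cons(c, c)), c)), cons(c, e), c), h(pair(e, m(e, e, h(cons(c, c)))))))  →  cons(c, cons(c, h(pair(e, m(e, e, h(cons(c, c)))))))   [R1 at 2.1]
3. cons(c, cons(c, h(pair(e, m(e, e, h(cons(c, c)))))))  →  cons(c, cons(c, m(e, e, h(cons(c, c)))))   [R4 at 2.2]
4. cons(c, cons(c, m(e, e, h(cons(c, c)))))  →  cons(c, cons(c, h(cons(c, c))))   [R1 at 2.2]
5. cons(c, cons(c, h(cons(c, c))))  →  cons(c, cons(c, e))   [R3 at 2.2]

Reduce t₂ = h(pair(pair(c, c), h(pair(h(pair(pair(c, c), pair(e, c))), cons(c, cons(c, e)))))):
1. h(pair(pair(c, c), h(pair(h(pair(pair(c, c), pair(e, c))), cons(c, cons(c, e))))))  →  h(pair(h(pair(pair(c, c), pair(e, c))), cons(c, cons(c, e))))   [R4 at ε]
2. h(pair(h(pair(pair(c, c), pair(e, c))), cons(c, cons(c, e))))  →  cons(c, cons(c, e))   [R4 at ε]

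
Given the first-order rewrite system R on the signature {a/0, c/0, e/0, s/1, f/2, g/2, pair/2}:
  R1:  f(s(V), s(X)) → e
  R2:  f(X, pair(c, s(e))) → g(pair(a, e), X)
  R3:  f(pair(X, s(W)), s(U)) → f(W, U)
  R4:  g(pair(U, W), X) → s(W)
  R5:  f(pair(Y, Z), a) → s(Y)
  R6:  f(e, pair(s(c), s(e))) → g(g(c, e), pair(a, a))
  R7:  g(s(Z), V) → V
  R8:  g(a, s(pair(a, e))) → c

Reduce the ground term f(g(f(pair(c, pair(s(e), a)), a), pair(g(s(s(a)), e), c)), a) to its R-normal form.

1. f(g(f(pair(c, pair(s(e), a)), a), pair(g(s(s(a)), e), c)), a)  →  f(g(s(c), pair(g(s(s(a)), e), c)), a)   [R5 at 1.1]
2. f(g(s(c), pair(g(s(s(a)), e), c)), a)  →  f(pair(g(s(s(a)), e), c), a)   [R7 at 1]
3. f(pair(g(s(s(a)), e), c), a)  →  s(g(s(s(a)), e))   [R5 at ε]
4. s(g(s(s(a)), e))  →  s(e)   [R7 at 1]

s(e)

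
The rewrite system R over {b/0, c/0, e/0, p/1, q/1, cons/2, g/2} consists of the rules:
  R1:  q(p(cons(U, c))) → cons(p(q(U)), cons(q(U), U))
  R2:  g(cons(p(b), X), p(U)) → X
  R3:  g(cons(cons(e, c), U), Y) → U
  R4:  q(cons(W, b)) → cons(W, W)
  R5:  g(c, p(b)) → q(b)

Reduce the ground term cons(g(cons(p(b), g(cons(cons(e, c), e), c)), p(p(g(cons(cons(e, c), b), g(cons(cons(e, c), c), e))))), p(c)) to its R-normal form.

cons(e, p(c))

1. cons(g(cons(p(b), g(cons(cons(e, c), e), c)), p(p(g(cons(cons(e, c), b), g(cons(cons(e, c), c), e))))), p(c))  →  cons(g(cons(cons(e, c), e), c), p(c))   [R2 at 1]
2. cons(g(cons(cons(e, c), e), c), p(c))  →  cons(e, p(c))   [R3 at 1]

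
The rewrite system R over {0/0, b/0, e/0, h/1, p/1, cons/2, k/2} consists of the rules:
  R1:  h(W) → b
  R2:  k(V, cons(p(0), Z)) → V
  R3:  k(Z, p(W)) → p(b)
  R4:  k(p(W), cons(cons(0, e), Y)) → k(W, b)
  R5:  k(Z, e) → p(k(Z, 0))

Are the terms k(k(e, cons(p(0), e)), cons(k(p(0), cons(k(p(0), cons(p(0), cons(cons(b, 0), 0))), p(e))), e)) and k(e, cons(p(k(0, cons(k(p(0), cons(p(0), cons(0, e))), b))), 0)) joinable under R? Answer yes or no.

yes — NF(t₁) = e, NF(t₂) = e

Reduce t₁ = k(k(e, cons(p(0), e)), cons(k(p(0), cons(k(p(0), cons(p(0), cons(cons(b, 0), 0))), p(e))), e)):
1. k(k(e, cons(p(0), e)), cons(k(p(0), cons(k(p(0), cons(p(0), cons(cons(b, 0), 0))), p(e))), e))  →  k(e, cons(k(p(0), cons(k(p(0), cons(p(0), cons(cons(b, 0), 0))), p(e))), e))   [R2 at 1]
2. k(e, cons(k(p(0), cons(k(p(0), cons(p(0), cons(cons(b, 0), 0))), p(e))), e))  →  k(e, cons(k(p(0), cons(p(0), p(e))), e))   [R2 at 2.1.2.1]
3. k(e, cons(k(p(0), cons(p(0), p(e))), e))  →  k(e, cons(p(0), e))   [R2 at 2.1]
4. k(e, cons(p(0), e))  →  e   [R2 at ε]

Reduce t₂ = k(e, cons(p(k(0, cons(k(p(0), cons(p(0), cons(0, e))), b))), 0)):
1. k(e, cons(p(k(0, cons(k(p(0), cons(p(0), cons(0, e))), b))), 0))  →  k(e, cons(p(k(0, cons(p(0), b))), 0))   [R2 at 2.1.1.2.1]
2. k(e, cons(p(k(0, cons(p(0), b))), 0))  →  k(e, cons(p(0), 0))   [R2 at 2.1.1]
3. k(e, cons(p(0), 0))  →  e   [R2 at ε]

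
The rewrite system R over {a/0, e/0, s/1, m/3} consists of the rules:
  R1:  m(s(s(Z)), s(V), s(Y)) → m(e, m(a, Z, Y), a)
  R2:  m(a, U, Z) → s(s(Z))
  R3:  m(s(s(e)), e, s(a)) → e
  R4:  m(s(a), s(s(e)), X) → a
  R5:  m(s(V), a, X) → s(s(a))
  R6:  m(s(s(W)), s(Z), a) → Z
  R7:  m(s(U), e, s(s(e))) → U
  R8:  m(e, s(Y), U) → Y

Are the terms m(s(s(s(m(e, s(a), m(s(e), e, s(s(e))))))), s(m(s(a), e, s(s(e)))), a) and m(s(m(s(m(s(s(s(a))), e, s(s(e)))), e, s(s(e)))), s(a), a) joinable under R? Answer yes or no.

yes — NF(t₁) = a, NF(t₂) = a

Reduce t₁ = m(s(s(s(m(e, s(a), m(s(e), e, s(s(e))))))), s(m(s(a), e, s(s(e)))), a):
1. m(s(s(s(m(e, s(a), m(s(e), e, s(s(e))))))), s(m(s(a), e, s(s(e)))), a)  →  m(s(a), e, s(s(e)))   [R6 at ε]
2. m(s(a), e, s(s(e)))  →  a   [R7 at ε]

Reduce t₂ = m(s(m(s(m(s(s(s(a))), e, s(s(e)))), e, s(s(e)))), s(a), a):
1. m(s(m(s(m(s(s(s(a))), e, s(s(e)))), e, s(s(e)))), s(a), a)  →  m(s(m(s(s(s(a))), e, s(s(e)))), s(a), a)   [R7 at 1.1]
2. m(s(m(s(s(s(a))), e, s(s(e)))), s(a), a)  →  m(s(s(s(a))), s(a), a)   [R7 at 1.1]
3. m(s(s(s(a))), s(a), a)  →  a   [R6 at ε]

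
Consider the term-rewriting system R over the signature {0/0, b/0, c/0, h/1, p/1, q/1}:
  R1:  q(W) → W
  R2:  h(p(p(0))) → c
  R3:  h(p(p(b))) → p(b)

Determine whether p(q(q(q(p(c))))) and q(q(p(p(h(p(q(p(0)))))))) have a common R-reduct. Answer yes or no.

yes — NF(t₁) = p(p(c)), NF(t₂) = p(p(c))

Reduce t₁ = p(q(q(q(p(c))))):
1. p(q(q(q(p(c)))))  →  p(q(q(p(c))))   [R1 at 1]
2. p(q(q(p(c))))  →  p(q(p(c)))   [R1 at 1]
3. p(q(p(c)))  →  p(p(c))   [R1 at 1]

Reduce t₂ = q(q(p(p(h(p(q(p(0)))))))):
1. q(q(p(p(h(p(q(p(0))))))))  →  q(p(p(h(p(q(p(0)))))))   [R1 at ε]
2. q(p(p(h(p(q(p(0)))))))  →  p(p(h(p(q(p(0))))))   [R1 at ε]
3. p(p(h(p(q(p(0))))))  →  p(p(h(p(p(0)))))   [R1 at 1.1.1.1]
4. p(p(h(p(p(0)))))  →  p(p(c))   [R2 at 1.1]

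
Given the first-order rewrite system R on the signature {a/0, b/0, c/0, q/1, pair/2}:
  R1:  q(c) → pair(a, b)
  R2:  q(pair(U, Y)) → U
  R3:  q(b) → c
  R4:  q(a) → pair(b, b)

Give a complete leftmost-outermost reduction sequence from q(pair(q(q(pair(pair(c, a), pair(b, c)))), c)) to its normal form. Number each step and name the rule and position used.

1. q(pair(q(q(pair(pair(c, a), pair(b, c)))), c))  →  q(q(pair(pair(c, a), pair(b, c))))   [R2 at ε]
2. q(q(pair(pair(c, a), pair(b, c))))  →  q(pair(c, a))   [R2 at 1]
3. q(pair(c, a))  →  c   [R2 at ε]

c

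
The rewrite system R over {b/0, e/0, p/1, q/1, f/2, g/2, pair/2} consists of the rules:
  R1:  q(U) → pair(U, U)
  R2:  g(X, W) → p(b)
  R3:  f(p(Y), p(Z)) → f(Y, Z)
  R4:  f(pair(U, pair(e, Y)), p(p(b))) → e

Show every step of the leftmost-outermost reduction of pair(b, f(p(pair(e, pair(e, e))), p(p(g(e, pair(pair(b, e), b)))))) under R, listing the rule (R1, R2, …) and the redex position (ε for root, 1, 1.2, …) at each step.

1. pair(b, f(p(pair(e, pair(e, e))), p(p(g(e, pair(pair(b, e), b))))))  →  pair(b, f(pair(e, pair(e, e)), p(g(e, pair(pair(b, e), b)))))   [R3 at 2]
2. pair(b, f(pair(e, pair(e, e)), p(g(e, pair(pair(b, e), b)))))  →  pair(b, f(pair(e, pair(e, e)), p(p(b))))   [R2 at 2.2.1]
3. pair(b, f(pair(e, pair(e, e)), p(p(b))))  →  pair(b, e)   [R4 at 2]

pair(b, e)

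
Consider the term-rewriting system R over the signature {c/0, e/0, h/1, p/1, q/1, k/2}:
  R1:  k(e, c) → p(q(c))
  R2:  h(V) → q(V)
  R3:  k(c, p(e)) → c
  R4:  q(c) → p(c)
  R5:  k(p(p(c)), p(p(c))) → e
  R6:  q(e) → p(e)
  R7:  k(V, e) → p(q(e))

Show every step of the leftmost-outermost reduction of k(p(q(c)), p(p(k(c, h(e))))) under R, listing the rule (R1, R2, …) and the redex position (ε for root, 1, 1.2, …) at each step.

1. k(p(q(c)), p(p(k(c, h(e)))))  →  k(p(p(c)), p(p(k(c, h(e)))))   [R4 at 1.1]
2. k(p(p(c)), p(p(k(c, h(e)))))  →  k(p(p(c)), p(p(k(c, q(e)))))   [R2 at 2.1.1.2]
3. k(p(p(c)), p(p(k(c, q(e)))))  →  k(p(p(c)), p(p(k(c, p(e)))))   [R6 at 2.1.1.2]
4. k(p(p(c)), p(p(k(c, p(e)))))  →  k(p(p(c)), p(p(c)))   [R3 at 2.1.1]
5. k(p(p(c)), p(p(c)))  →  e   [R5 at ε]

e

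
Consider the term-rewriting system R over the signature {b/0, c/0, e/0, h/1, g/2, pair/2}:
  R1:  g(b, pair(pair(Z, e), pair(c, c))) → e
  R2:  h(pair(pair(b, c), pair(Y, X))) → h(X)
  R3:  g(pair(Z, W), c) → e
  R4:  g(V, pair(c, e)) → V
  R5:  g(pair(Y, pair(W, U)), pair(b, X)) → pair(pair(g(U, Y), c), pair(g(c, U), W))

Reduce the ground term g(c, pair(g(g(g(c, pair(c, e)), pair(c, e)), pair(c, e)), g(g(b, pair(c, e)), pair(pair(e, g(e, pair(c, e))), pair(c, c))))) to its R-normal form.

c

1. g(c, pair(g(g(g(c, pair(c, e)), pair(c, e)), pair(c, e)), g(g(b, pair(c, e)), pair(pair(e, g(e, pair(c, e))), pair(c, c)))))  →  g(c, pair(g(g(c, pair(c, e)), pair(c, e)), g(g(b, pair(c, e)), pair(pair(e, g(e, pair(c, e))), pair(c, c)))))   [R4 at 2.1]
2. g(c, pair(g(g(c, pair(c, e)), pair(c, e)), g(g(b, pair(c, e)), pair(pair(e, g(e, pair(c, e))), pair(c, c)))))  →  g(c, pair(g(c, pair(c, e)), g(g(b, pair(c, e)), pair(pair(e, g(e, pair(c, e))), pair(c, c)))))   [R4 at 2.1]
3. g(c, pair(g(c, pair(c, e)), g(g(b, pair(c, e)), pair(pair(e, g(e, pair(c, e))), pair(c, c)))))  →  g(c, pair(c, g(g(b, pair(c, e)), pair(pair(e, g(e, pair(c, e))), pair(c, c)))))   [R4 at 2.1]
4. g(c, pair(c, g(g(b, pair(c, e)), pair(pair(e, g(e, pair(c, e))), pair(c, c)))))  →  g(c, pair(c, g(b, pair(pair(e, g(e, pair(c, e))), pair(c, c)))))   [R4 at 2.2.1]
5. g(c, pair(c, g(b, pair(pair(e, g(e, pair(c, e))), pair(c, c)))))  →  g(c, pair(c, g(b, pair(pair(e, e), pair(c, c)))))   [R4 at 2.2.2.1.2]
6. g(c, pair(c, g(b, pair(pair(e, e), pair(c, c)))))  →  g(c, pair(c, e))   [R1 at 2.2]
7. g(c, pair(c, e))  →  c   [R4 at ε]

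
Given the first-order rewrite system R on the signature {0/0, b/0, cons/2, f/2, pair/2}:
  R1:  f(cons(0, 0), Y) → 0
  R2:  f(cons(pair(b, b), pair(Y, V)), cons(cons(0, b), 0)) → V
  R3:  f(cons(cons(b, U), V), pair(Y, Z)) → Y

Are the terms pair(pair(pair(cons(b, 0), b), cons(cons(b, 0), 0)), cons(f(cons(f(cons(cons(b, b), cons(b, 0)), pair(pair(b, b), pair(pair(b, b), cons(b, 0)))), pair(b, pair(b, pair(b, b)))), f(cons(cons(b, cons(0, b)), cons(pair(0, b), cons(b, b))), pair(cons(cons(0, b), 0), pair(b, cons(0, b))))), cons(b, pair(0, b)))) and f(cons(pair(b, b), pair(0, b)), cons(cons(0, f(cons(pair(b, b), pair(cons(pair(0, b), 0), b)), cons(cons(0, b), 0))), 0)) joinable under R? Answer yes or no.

no — NF(t₁) = pair(pair(pair(cons(b, 0), b), cons(cons(b, 0), 0)), cons(pair(b, pair(b, b)), cons(b, pair(0, b)))), NF(t₂) = b

Reduce t₁ = pair(pair(pair(cons(b, 0), b), cons(cons(b, 0), 0)), cons(f(cons(f(cons(cons(b, b), cons(b, 0)), pair(pair(b, b), pair(pair(b, b), cons(b, 0)))), pair(b, pair(b, pair(b, b)))), f(cons(cons(b, cons(0, b)), cons(pair(0, b), cons(b, b))), pair(cons(cons(0, b), 0), pair(b, cons(0, b))))), cons(b, pair(0, b)))):
1. pair(pair(pair(cons(b, 0), b), cons(cons(b, 0), 0)), cons(f(cons(f(cons(cons(b, b), cons(b, 0)), pair(pair(b, b), pair(pair(b, b), cons(b, 0)))), pair(b, pair(b, pair(b, b)))), f(cons(cons(b, cons(0, b)), cons(pair(0, b), cons(b, b))), pair(cons(cons(0, b), 0), pair(b, cons(0, b))))), cons(b, pair(0, b))))  →  pair(pair(pair(cons(b, 0), b), cons(cons(b, 0), 0)), cons(f(cons(pair(b, b), pair(b, pair(b, pair(b, b)))), f(cons(cons(b, cons(0, b)), cons(pair(0, b), cons(b, b))), pair(cons(cons(0, b), 0), pair(b, cons(0, b))))), cons(b, pair(0, b))))   [R3 at 2.1.1.1]
2. pair(pair(pair(cons(b, 0), b), cons(cons(b, 0), 0)), cons(f(cons(pair(b, b), pair(b, pair(b, pair(b, b)))), f(cons(cons(b, cons(0, b)), cons(pair(0, b), cons(b, b))), pair(cons(cons(0, b), 0), pair(b, cons(0, b))))), cons(b, pair(0, b))))  →  pair(pair(pair(cons(b, 0), b), cons(cons(b, 0), 0)), cons(f(cons(pair(b, b), pair(b, pair(b, pair(b, b)))), cons(cons(0, b), 0)), cons(b, pair(0, b))))   [R3 at 2.1.2]
3. pair(pair(pair(cons(b, 0), b), cons(cons(b, 0), 0)), cons(f(cons(pair(b, b), pair(b, pair(b, pair(b, b)))), cons(cons(0, b), 0)), cons(b, pair(0, b))))  →  pair(pair(pair(cons(b, 0), b), cons(cons(b, 0), 0)), cons(pair(b, pair(b, b)), cons(b, pair(0, b))))   [R2 at 2.1]

Reduce t₂ = f(cons(pair(b, b), pair(0, b)), cons(cons(0, f(cons(pair(b, b), pair(cons(pair(0, b), 0), b)), cons(cons(0, b), 0))), 0)):
1. f(cons(pair(b, b), pair(0, b)), cons(cons(0, f(cons(pair(b, b), pair(cons(pair(0, b), 0), b)), cons(cons(0, b), 0))), 0))  →  f(cons(pair(b, b), pair(0, b)), cons(cons(0, b), 0))   [R2 at 2.1.2]
2. f(cons(pair(b, b), pair(0, b)), cons(cons(0, b), 0))  →  b   [R2 at ε]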